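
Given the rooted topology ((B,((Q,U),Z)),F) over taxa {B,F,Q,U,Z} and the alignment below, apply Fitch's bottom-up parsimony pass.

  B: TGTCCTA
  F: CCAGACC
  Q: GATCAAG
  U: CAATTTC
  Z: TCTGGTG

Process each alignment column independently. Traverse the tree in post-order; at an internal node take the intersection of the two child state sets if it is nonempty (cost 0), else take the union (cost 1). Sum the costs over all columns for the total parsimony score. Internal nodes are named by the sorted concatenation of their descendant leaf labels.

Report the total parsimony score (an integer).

18

QU@0: {G} ∪ {C} = {C,G} (union, +1)
QUZ@0: {C,G} ∪ {T} = {C,G,T} (union, +1)
BQUZ@0: {T} ∩ {C,G,T} = {T} (intersection, +0)
BFQUZ@0: {T} ∪ {C} = {C,T} (union, +1)
QU@1: {A} ∩ {A} = {A} (intersection, +0)
QUZ@1: {A} ∪ {C} = {A,C} (union, +1)
BQUZ@1: {G} ∪ {A,C} = {A,C,G} (union, +1)
BFQUZ@1: {A,C,G} ∩ {C} = {C} (intersection, +0)
QU@2: {T} ∪ {A} = {A,T} (union, +1)
QUZ@2: {A,T} ∩ {T} = {T} (intersection, +0)
BQUZ@2: {T} ∩ {T} = {T} (intersection, +0)
BFQUZ@2: {T} ∪ {A} = {A,T} (union, +1)
QU@3: {C} ∪ {T} = {C,T} (union, +1)
QUZ@3: {C,T} ∪ {G} = {C,G,T} (union, +1)
BQUZ@3: {C} ∩ {C,G,T} = {C} (intersection, +0)
BFQUZ@3: {C} ∪ {G} = {C,G} (union, +1)
QU@4: {A} ∪ {T} = {A,T} (union, +1)
QUZ@4: {A,T} ∪ {G} = {A,G,T} (union, +1)
BQUZ@4: {C} ∪ {A,G,T} = {A,C,G,T} (union, +1)
BFQUZ@4: {A,C,G,T} ∩ {A} = {A} (intersection, +0)
QU@5: {A} ∪ {T} = {A,T} (union, +1)
QUZ@5: {A,T} ∩ {T} = {T} (intersection, +0)
BQUZ@5: {T} ∩ {T} = {T} (intersection, +0)
BFQUZ@5: {T} ∪ {C} = {C,T} (union, +1)
QU@6: {G} ∪ {C} = {C,G} (union, +1)
QUZ@6: {C,G} ∩ {G} = {G} (intersection, +0)
BQUZ@6: {A} ∪ {G} = {A,G} (union, +1)
BFQUZ@6: {A,G} ∪ {C} = {A,C,G} (union, +1)
per-site changes: [3, 2, 2, 3, 3, 2, 3]; total = 18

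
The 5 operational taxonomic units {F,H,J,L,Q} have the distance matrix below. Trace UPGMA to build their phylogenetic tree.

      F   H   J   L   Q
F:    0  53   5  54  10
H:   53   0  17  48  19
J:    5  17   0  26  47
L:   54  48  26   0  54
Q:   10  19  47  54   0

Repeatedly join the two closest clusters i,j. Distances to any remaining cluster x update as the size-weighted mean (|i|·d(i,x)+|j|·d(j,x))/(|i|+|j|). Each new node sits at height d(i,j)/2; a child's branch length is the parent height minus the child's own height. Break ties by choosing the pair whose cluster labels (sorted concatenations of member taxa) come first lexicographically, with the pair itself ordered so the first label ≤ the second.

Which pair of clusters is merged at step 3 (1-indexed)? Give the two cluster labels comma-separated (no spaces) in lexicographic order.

iteration 1: select F,J (d=5); attach at lengths (5/2, 5/2); label the merged cluster FJ
  updated: d(FJ,H)=35, d(FJ,L)=40, d(FJ,Q)=57/2
iteration 2: select H,Q (d=19); attach at lengths (19/2, 19/2); label the merged cluster HQ
  updated: d(FJ,HQ)=127/4, d(HQ,L)=51
iteration 3: select FJ,HQ (d=127/4); attach at lengths (107/8, 51/8); label the merged cluster FHJQ
  updated: d(FHJQ,L)=91/2
iteration 4: select FHJQ,L (d=91/2); attach at lengths (55/8, 91/4); label the merged cluster FHJLQ
final tree: (((F:5/2,J:5/2):107/8,(H:19/2,Q:19/2):51/8):55/8,L:91/4)
total length: 587/8

FJ,HQ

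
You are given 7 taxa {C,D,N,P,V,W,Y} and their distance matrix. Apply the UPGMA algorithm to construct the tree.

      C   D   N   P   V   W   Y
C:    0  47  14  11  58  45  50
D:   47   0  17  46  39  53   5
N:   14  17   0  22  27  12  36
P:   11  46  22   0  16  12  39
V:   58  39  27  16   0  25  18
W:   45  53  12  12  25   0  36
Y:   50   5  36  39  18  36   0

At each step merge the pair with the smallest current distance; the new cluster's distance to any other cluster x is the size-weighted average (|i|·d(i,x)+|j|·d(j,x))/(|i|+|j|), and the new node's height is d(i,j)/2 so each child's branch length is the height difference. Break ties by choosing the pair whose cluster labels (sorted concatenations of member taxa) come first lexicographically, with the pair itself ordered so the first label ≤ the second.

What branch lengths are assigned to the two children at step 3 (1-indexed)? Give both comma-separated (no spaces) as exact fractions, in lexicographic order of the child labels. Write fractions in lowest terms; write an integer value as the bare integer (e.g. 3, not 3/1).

step 1: merge (D,Y) at d=5; branch lengths D→5/2, Y→5/2; new cluster DY
  updated: d(C,DY)=97/2, d(DY,N)=53/2, d(DY,P)=85/2, d(DY,V)=57/2, d(DY,W)=89/2
step 2: merge (C,P) at d=11; branch lengths C→11/2, P→11/2; new cluster CP
  updated: d(CP,DY)=91/2, d(CP,N)=18, d(CP,V)=37, d(CP,W)=57/2
step 3: merge (N,W) at d=12; branch lengths N→6, W→6; new cluster NW
  updated: d(CP,NW)=93/4, d(DY,NW)=71/2, d(NW,V)=26
step 4: merge (CP,NW) at d=93/4; branch lengths CP→49/8, NW→45/8; new cluster CNPW
  updated: d(CNPW,DY)=81/2, d(CNPW,V)=63/2
step 5: merge (DY,V) at d=57/2; branch lengths DY→47/4, V→57/4; new cluster DVY
  updated: d(CNPW,DVY)=75/2
step 6: merge (CNPW,DVY) at d=75/2; branch lengths CNPW→57/8, DVY→9/2; new cluster CDNPVWY
final tree: (((C:11/2,P:11/2):49/8,(N:6,W:6):45/8):57/8,((D:5/2,Y:5/2):47/4,V:57/4):9/2)
total length: 619/8

6,6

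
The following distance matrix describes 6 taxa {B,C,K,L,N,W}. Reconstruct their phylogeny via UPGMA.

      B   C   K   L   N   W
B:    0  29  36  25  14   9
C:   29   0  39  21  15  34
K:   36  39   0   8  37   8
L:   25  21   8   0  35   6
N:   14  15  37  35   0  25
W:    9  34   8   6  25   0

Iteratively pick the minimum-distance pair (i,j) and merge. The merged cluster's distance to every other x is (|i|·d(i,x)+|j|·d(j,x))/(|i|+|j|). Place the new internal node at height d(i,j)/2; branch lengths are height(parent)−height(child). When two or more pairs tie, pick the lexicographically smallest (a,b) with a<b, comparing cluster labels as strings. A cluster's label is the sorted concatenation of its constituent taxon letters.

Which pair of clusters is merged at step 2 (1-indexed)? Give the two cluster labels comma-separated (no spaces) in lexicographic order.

1. join L+W (d=6) ⇒ LW; edges |L|=3, |W|=3
  updated: d(B,LW)=17, d(C,LW)=55/2, d(K,LW)=8, d(LW,N)=30
2. join K+LW (d=8) ⇒ KLW; edges |K|=4, |LW|=1
  updated: d(B,KLW)=70/3, d(C,KLW)=94/3, d(KLW,N)=97/3
3. join B+N (d=14) ⇒ BN; edges |B|=7, |N|=7
  updated: d(BN,C)=22, d(BN,KLW)=167/6
4. join BN+C (d=22) ⇒ BCN; edges |BN|=4, |C|=11
  updated: d(BCN,KLW)=29
5. join BCN+KLW (d=29) ⇒ BCKLNW; edges |BCN|=7/2, |KLW|=21/2
final tree: (((B:7,N:7):4,C:11):7/2,(K:4,(L:3,W:3):1):21/2)
total length: 54

K,LW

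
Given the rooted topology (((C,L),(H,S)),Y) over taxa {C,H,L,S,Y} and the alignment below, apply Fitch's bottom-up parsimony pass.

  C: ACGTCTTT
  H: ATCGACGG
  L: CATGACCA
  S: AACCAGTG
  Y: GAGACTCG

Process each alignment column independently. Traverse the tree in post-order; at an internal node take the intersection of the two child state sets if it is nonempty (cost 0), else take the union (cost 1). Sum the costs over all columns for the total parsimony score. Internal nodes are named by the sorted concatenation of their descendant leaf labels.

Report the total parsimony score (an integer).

19

[col 0] CL: children C:{A}, L:{C} ∪→ {A,C}; cost 1
[col 0] HS: children H:{A}, S:{A} ∩→ {A}; cost 0
[col 0] CHLS: children CL:{A,C}, HS:{A} ∩→ {A}; cost 0
[col 0] CHLSY: children CHLS:{A}, Y:{G} ∪→ {A,G}; cost 1
[col 1] CL: children C:{C}, L:{A} ∪→ {A,C}; cost 1
[col 1] HS: children H:{T}, S:{A} ∪→ {A,T}; cost 1
[col 1] CHLS: children CL:{A,C}, HS:{A,T} ∩→ {A}; cost 0
[col 1] CHLSY: children CHLS:{A}, Y:{A} ∩→ {A}; cost 0
[col 2] CL: children C:{G}, L:{T} ∪→ {G,T}; cost 1
[col 2] HS: children H:{C}, S:{C} ∩→ {C}; cost 0
[col 2] CHLS: children CL:{G,T}, HS:{C} ∪→ {C,G,T}; cost 1
[col 2] CHLSY: children CHLS:{C,G,T}, Y:{G} ∩→ {G}; cost 0
[col 3] CL: children C:{T}, L:{G} ∪→ {G,T}; cost 1
[col 3] HS: children H:{G}, S:{C} ∪→ {C,G}; cost 1
[col 3] CHLS: children CL:{G,T}, HS:{C,G} ∩→ {G}; cost 0
[col 3] CHLSY: children CHLS:{G}, Y:{A} ∪→ {A,G}; cost 1
[col 4] CL: children C:{C}, L:{A} ∪→ {A,C}; cost 1
[col 4] HS: children H:{A}, S:{A} ∩→ {A}; cost 0
[col 4] CHLS: children CL:{A,C}, HS:{A} ∩→ {A}; cost 0
[col 4] CHLSY: children CHLS:{A}, Y:{C} ∪→ {A,C}; cost 1
[col 5] CL: children C:{T}, L:{C} ∪→ {C,T}; cost 1
[col 5] HS: children H:{C}, S:{G} ∪→ {C,G}; cost 1
[col 5] CHLS: children CL:{C,T}, HS:{C,G} ∩→ {C}; cost 0
[col 5] CHLSY: children CHLS:{C}, Y:{T} ∪→ {C,T}; cost 1
[col 6] CL: children C:{T}, L:{C} ∪→ {C,T}; cost 1
[col 6] HS: children H:{G}, S:{T} ∪→ {G,T}; cost 1
[col 6] CHLS: children CL:{C,T}, HS:{G,T} ∩→ {T}; cost 0
[col 6] CHLSY: children CHLS:{T}, Y:{C} ∪→ {C,T}; cost 1
[col 7] CL: children C:{T}, L:{A} ∪→ {A,T}; cost 1
[col 7] HS: children H:{G}, S:{G} ∩→ {G}; cost 0
[col 7] CHLS: children CL:{A,T}, HS:{G} ∪→ {A,G,T}; cost 1
[col 7] CHLSY: children CHLS:{A,G,T}, Y:{G} ∩→ {G}; cost 0
per-site changes: [2, 2, 2, 3, 2, 3, 3, 2]; total = 19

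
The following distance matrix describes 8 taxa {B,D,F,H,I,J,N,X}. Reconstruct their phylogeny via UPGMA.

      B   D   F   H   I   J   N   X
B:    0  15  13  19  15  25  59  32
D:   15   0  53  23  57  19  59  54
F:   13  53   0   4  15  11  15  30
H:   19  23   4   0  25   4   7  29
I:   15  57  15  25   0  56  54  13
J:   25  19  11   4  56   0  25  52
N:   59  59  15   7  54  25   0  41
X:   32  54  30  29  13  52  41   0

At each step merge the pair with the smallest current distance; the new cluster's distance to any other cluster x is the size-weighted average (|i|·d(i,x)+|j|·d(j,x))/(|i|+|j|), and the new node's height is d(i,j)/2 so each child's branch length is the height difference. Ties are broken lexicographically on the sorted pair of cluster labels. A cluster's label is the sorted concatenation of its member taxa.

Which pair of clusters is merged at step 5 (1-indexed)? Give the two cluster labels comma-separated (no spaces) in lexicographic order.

1. join F+H (d=4) ⇒ FH; edges |F|=2, |H|=2
  updated: d(B,FH)=16, d(D,FH)=38, d(FH,I)=20, d(FH,J)=15/2, d(FH,N)=11, d(FH,X)=59/2
2. join FH+J (d=15/2) ⇒ FHJ; edges |FH|=7/4, |J|=15/4
  updated: d(B,FHJ)=19, d(D,FHJ)=95/3, d(FHJ,I)=32, d(FHJ,N)=47/3, d(FHJ,X)=37
3. join I+X (d=13) ⇒ IX; edges |I|=13/2, |X|=13/2
  updated: d(B,IX)=47/2, d(D,IX)=111/2, d(FHJ,IX)=69/2, d(IX,N)=95/2
4. join B+D (d=15) ⇒ BD; edges |B|=15/2, |D|=15/2
  updated: d(BD,FHJ)=76/3, d(BD,IX)=79/2, d(BD,N)=59
5. join FHJ+N (d=47/3) ⇒ FHJN; edges |FHJ|=49/12, |N|=47/6
  updated: d(BD,FHJN)=135/4, d(FHJN,IX)=151/4
6. join BD+FHJN (d=135/4) ⇒ BDFHJN; edges |BD|=75/8, |FHJN|=217/24
  updated: d(BDFHJN,IX)=115/3
7. join BDFHJN+IX (d=115/3) ⇒ BDFHIJNX; edges |BDFHJN|=55/24, |IX|=38/3
final tree: (((B:15/2,D:15/2):75/8,(((F:2,H:2):7/4,J:15/4):49/12,N:47/6):217/24):55/24,(I:13/2,X:13/2):38/3)
total length: 1987/24

FHJ,N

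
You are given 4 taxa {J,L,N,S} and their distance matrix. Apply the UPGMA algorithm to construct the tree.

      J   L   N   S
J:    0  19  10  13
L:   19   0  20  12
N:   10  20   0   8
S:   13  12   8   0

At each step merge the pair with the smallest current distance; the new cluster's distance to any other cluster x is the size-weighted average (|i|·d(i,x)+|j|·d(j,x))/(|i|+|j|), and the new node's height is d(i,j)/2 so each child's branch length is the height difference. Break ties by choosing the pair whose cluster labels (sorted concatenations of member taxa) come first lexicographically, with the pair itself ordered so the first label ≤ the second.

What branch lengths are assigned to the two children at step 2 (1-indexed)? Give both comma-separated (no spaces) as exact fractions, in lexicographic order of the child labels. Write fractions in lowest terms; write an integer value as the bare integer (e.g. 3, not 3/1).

step 1: merge (N,S) at d=8; branch lengths N→4, S→4; new cluster NS
  updated: d(J,NS)=23/2, d(L,NS)=16
step 2: merge (J,NS) at d=23/2; branch lengths J→23/4, NS→7/4; new cluster JNS
  updated: d(JNS,L)=17
step 3: merge (JNS,L) at d=17; branch lengths JNS→11/4, L→17/2; new cluster JLNS
final tree: ((J:23/4,(N:4,S:4):7/4):11/4,L:17/2)
total length: 107/4

23/4,7/4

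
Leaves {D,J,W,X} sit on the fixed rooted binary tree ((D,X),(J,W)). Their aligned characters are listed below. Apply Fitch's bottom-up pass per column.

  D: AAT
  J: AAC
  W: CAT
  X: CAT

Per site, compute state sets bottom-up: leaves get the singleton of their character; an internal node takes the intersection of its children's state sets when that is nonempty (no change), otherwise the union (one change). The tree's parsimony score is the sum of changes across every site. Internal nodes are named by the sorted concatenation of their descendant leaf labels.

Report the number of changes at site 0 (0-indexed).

site 0, node DX: D={A} ∪ X={C} → {A,C} (+1)
site 0, node JW: J={A} ∪ W={C} → {A,C} (+1)
site 0, node DJWX: DX={A,C} ∩ JW={A,C} → {A,C} (+0)
site 1, node DX: D={A} ∩ X={A} → {A} (+0)
site 1, node JW: J={A} ∩ W={A} → {A} (+0)
site 1, node DJWX: DX={A} ∩ JW={A} → {A} (+0)
site 2, node DX: D={T} ∩ X={T} → {T} (+0)
site 2, node JW: J={C} ∪ W={T} → {C,T} (+1)
site 2, node DJWX: DX={T} ∩ JW={C,T} → {T} (+0)
per-site changes: [2, 0, 1]; total = 3

2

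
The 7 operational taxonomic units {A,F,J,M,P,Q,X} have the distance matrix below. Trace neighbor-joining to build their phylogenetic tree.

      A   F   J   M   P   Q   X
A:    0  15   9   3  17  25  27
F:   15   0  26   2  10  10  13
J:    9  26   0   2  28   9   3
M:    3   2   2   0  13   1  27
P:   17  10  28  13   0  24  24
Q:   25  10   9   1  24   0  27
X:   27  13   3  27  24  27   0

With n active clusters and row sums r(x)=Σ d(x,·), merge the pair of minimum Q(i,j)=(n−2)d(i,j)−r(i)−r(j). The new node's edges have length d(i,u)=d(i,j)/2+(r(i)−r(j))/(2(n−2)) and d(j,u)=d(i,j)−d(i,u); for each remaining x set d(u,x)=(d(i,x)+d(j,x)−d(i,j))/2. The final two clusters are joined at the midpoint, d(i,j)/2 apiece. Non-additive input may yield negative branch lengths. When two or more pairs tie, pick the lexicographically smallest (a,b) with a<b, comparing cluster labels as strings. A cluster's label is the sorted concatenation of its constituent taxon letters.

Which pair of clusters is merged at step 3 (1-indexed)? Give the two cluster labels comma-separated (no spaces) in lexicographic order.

F,P

1. join J+X (d=3, Q=-183) ⇒ JX; edges |J|=-29/10, |X|=59/10
  updated: d(A,JX)=33/2, d(F,JX)=18, d(JX,M)=13, d(JX,P)=49/2, d(JX,Q)=33/2
2. join M+Q (d=1, Q=-209/2) ⇒ MQ; edges |M|=-81/16, |Q|=97/16
  updated: d(A,MQ)=27/2, d(F,MQ)=11/2, d(JX,MQ)=57/4, d(MQ,P)=18
3. join F+P (d=10, Q=-88) ⇒ FP; edges |F|=3/2, |P|=17/2
  updated: d(A,FP)=11, d(FP,JX)=65/4, d(FP,MQ)=27/4
4. join A+JX (d=33/2, Q=-55) ⇒ AJX; edges |A|=27/4, |JX|=39/4
  updated: d(AJX,FP)=43/8, d(AJX,MQ)=45/8
5. join AJX+FP (d=43/8, Q=-71/4) ⇒ AFJPX; edges |AJX|=17/8, |FP|=13/4
  updated: d(AFJPX,MQ)=7/2
6. join AFJPX+MQ (d=7/2) ⇒ AFJMPQX; edges |AFJPX|=7/4, |MQ|=7/4
final tree: (((A:27/4,(J:-29/10,X:59/10):39/4):17/8,(F:3/2,P:17/2):13/4):7/4,(M:-81/16,Q:97/16):7/4)
total length: 315/8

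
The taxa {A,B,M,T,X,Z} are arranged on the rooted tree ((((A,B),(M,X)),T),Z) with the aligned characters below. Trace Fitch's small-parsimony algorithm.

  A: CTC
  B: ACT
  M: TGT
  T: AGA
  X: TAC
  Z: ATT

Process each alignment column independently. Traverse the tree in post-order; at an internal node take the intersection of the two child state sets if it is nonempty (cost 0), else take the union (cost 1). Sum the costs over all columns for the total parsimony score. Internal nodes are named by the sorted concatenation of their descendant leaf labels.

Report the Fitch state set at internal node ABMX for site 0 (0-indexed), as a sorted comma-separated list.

A,C,T

site 0, node AB: A={C} ∪ B={A} → {A,C} (+1)
site 0, node MX: M={T} ∩ X={T} → {T} (+0)
site 0, node ABMX: AB={A,C} ∪ MX={T} → {A,C,T} (+1)
site 0, node ABMTX: ABMX={A,C,T} ∩ T={A} → {A} (+0)
site 0, node ABMTXZ: ABMTX={A} ∩ Z={A} → {A} (+0)
site 1, node AB: A={T} ∪ B={C} → {C,T} (+1)
site 1, node MX: M={G} ∪ X={A} → {A,G} (+1)
site 1, node ABMX: AB={C,T} ∪ MX={A,G} → {A,C,G,T} (+1)
site 1, node ABMTX: ABMX={A,C,G,T} ∩ T={G} → {G} (+0)
site 1, node ABMTXZ: ABMTX={G} ∪ Z={T} → {G,T} (+1)
site 2, node AB: A={C} ∪ B={T} → {C,T} (+1)
site 2, node MX: M={T} ∪ X={C} → {C,T} (+1)
site 2, node ABMX: AB={C,T} ∩ MX={C,T} → {C,T} (+0)
site 2, node ABMTX: ABMX={C,T} ∪ T={A} → {A,C,T} (+1)
site 2, node ABMTXZ: ABMTX={A,C,T} ∩ Z={T} → {T} (+0)
per-site changes: [2, 4, 3]; total = 9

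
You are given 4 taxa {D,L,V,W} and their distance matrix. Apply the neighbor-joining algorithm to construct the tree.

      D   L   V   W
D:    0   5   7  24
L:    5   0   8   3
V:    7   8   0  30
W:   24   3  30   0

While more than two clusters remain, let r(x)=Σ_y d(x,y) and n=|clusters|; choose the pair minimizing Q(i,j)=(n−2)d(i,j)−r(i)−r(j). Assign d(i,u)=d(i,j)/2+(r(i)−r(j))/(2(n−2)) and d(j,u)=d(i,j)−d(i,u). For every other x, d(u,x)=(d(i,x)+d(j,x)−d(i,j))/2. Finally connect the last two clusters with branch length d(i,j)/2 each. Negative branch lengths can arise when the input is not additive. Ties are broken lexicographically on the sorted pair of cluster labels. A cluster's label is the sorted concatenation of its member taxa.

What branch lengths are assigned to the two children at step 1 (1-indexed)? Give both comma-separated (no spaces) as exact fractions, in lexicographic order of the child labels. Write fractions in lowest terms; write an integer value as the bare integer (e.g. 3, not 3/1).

iteration 1: select D,V (d=7, Q=-67); attach at lengths (5/4, 23/4); label the merged cluster DV
  updated: d(DV,L)=3, d(DV,W)=47/2
iteration 2: select DV,L (d=3, Q=-59/2); attach at lengths (47/4, -35/4); label the merged cluster DLV
  updated: d(DLV,W)=47/4
iteration 3: select DLV,W (d=47/4); attach at lengths (47/8, 47/8); label the merged cluster DLVW
final tree: (((D:5/4,V:23/4):47/4,L:-35/4):47/8,W:47/8)
total length: 87/4

5/4,23/4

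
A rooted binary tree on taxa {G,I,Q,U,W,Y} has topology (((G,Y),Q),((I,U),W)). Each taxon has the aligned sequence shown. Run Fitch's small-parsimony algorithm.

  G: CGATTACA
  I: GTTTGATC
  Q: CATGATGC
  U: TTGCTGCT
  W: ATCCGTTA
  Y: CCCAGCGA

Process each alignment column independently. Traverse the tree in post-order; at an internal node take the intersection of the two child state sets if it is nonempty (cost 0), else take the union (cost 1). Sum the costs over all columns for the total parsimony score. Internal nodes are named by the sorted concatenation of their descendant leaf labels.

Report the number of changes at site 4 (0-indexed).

3

GY@0: {C} ∩ {C} = {C} (intersection, +0)
GQY@0: {C} ∩ {C} = {C} (intersection, +0)
IU@0: {G} ∪ {T} = {G,T} (union, +1)
IUW@0: {G,T} ∪ {A} = {A,G,T} (union, +1)
GIQUWY@0: {C} ∪ {A,G,T} = {A,C,G,T} (union, +1)
GY@1: {G} ∪ {C} = {C,G} (union, +1)
GQY@1: {C,G} ∪ {A} = {A,C,G} (union, +1)
IU@1: {T} ∩ {T} = {T} (intersection, +0)
IUW@1: {T} ∩ {T} = {T} (intersection, +0)
GIQUWY@1: {A,C,G} ∪ {T} = {A,C,G,T} (union, +1)
GY@2: {A} ∪ {C} = {A,C} (union, +1)
GQY@2: {A,C} ∪ {T} = {A,C,T} (union, +1)
IU@2: {T} ∪ {G} = {G,T} (union, +1)
IUW@2: {G,T} ∪ {C} = {C,G,T} (union, +1)
GIQUWY@2: {A,C,T} ∩ {C,G,T} = {C,T} (intersection, +0)
GY@3: {T} ∪ {A} = {A,T} (union, +1)
GQY@3: {A,T} ∪ {G} = {A,G,T} (union, +1)
IU@3: {T} ∪ {C} = {C,T} (union, +1)
IUW@3: {C,T} ∩ {C} = {C} (intersection, +0)
GIQUWY@3: {A,G,T} ∪ {C} = {A,C,G,T} (union, +1)
GY@4: {T} ∪ {G} = {G,T} (union, +1)
GQY@4: {G,T} ∪ {A} = {A,G,T} (union, +1)
IU@4: {G} ∪ {T} = {G,T} (union, +1)
IUW@4: {G,T} ∩ {G} = {G} (intersection, +0)
GIQUWY@4: {A,G,T} ∩ {G} = {G} (intersection, +0)
GY@5: {A} ∪ {C} = {A,C} (union, +1)
GQY@5: {A,C} ∪ {T} = {A,C,T} (union, +1)
IU@5: {A} ∪ {G} = {A,G} (union, +1)
IUW@5: {A,G} ∪ {T} = {A,G,T} (union, +1)
GIQUWY@5: {A,C,T} ∩ {A,G,T} = {A,T} (intersection, +0)
GY@6: {C} ∪ {G} = {C,G} (union, +1)
GQY@6: {C,G} ∩ {G} = {G} (intersection, +0)
IU@6: {T} ∪ {C} = {C,T} (union, +1)
IUW@6: {C,T} ∩ {T} = {T} (intersection, +0)
GIQUWY@6: {G} ∪ {T} = {G,T} (union, +1)
GY@7: {A} ∩ {A} = {A} (intersection, +0)
GQY@7: {A} ∪ {C} = {A,C} (union, +1)
IU@7: {C} ∪ {T} = {C,T} (union, +1)
IUW@7: {C,T} ∪ {A} = {A,C,T} (union, +1)
GIQUWY@7: {A,C} ∩ {A,C,T} = {A,C} (intersection, +0)
per-site changes: [3, 3, 4, 4, 3, 4, 3, 3]; total = 27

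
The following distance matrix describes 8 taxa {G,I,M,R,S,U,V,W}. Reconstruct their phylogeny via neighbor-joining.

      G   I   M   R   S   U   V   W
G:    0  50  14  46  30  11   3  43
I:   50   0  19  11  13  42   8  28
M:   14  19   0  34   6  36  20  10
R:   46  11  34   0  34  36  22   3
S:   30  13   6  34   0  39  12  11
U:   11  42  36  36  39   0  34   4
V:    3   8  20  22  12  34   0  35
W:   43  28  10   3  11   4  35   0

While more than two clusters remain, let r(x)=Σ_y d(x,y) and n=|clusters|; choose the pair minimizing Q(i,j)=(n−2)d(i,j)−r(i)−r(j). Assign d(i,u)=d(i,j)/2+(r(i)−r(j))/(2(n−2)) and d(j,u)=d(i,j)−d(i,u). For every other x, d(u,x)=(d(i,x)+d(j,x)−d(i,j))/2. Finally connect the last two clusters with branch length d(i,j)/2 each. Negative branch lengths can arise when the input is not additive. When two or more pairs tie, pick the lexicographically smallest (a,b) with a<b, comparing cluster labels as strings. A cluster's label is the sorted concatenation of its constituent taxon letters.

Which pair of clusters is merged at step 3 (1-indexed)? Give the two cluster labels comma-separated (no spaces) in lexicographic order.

1. join G+U (d=11, Q=-333) ⇒ GU; edges |G|=61/12, |U|=71/12
  updated: d(GU,I)=81/2, d(GU,M)=39/2, d(GU,R)=71/2, d(GU,S)=29, d(GU,V)=13, d(GU,W)=18
2. join R+W (d=3, Q=-459/2) ⇒ RW; edges |R|=99/20, |W|=-39/20
  updated: d(GU,RW)=101/4, d(I,RW)=18, d(M,RW)=41/2, d(RW,S)=21, d(RW,V)=27
3. join GU+V (d=13, Q=-621/4) ⇒ GUV; edges |GU|=397/32, |V|=19/32
  updated: d(GUV,I)=71/4, d(GUV,M)=53/4, d(GUV,RW)=157/8, d(GUV,S)=14
4. join M+S (d=6, Q=-379/4) ⇒ MS; edges |M|=91/24, |S|=53/24
  updated: d(GUV,MS)=85/8, d(I,MS)=13, d(MS,RW)=71/4
5. join GUV+MS (d=85/8, Q=-545/8) ⇒ GMSUV; edges |GUV|=223/32, |MS|=117/32
  updated: d(GMSUV,I)=161/16, d(GMSUV,RW)=107/8
6. join GMSUV+I (d=161/16, Q=-663/16) ⇒ GIMSUV; edges |GMSUV|=87/32, |I|=235/32
  updated: d(GIMSUV,RW)=341/32
7. join GIMSUV+RW (d=341/32) ⇒ GIMRSUVW; edges |GIMSUV|=341/64, |RW|=341/64
final tree: (((((G:61/12,U:71/12):397/32,V:19/32):223/32,(M:91/24,S:53/24):117/32):87/32,I:235/32):341/64,(R:99/20,W:-39/20):341/64)
total length: 2059/32

GU,V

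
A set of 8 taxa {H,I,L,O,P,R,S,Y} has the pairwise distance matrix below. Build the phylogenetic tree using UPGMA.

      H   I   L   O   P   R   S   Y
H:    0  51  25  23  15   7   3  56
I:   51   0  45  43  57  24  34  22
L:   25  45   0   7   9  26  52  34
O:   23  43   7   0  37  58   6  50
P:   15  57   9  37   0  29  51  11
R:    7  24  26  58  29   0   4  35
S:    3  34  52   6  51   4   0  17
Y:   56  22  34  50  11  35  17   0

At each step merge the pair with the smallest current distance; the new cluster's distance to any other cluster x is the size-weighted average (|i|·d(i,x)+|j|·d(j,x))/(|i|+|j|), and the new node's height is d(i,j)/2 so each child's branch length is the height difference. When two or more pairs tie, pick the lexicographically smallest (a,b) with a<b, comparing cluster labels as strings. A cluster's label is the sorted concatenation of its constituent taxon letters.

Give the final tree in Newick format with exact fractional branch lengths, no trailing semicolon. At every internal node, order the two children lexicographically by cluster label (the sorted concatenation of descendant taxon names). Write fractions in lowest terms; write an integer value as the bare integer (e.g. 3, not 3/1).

1. join H+S (d=3) ⇒ HS; edges |H|=3/2, |S|=3/2
  updated: d(HS,I)=85/2, d(HS,L)=77/2, d(HS,O)=29/2, d(HS,P)=33, d(HS,R)=11/2, d(HS,Y)=73/2
2. join HS+R (d=11/2) ⇒ HRS; edges |HS|=5/4, |R|=11/4
  updated: d(HRS,I)=109/3, d(HRS,L)=103/3, d(HRS,O)=29, d(HRS,P)=95/3, d(HRS,Y)=36
3. join L+O (d=7) ⇒ LO; edges |L|=7/2, |O|=7/2
  updated: d(HRS,LO)=95/3, d(I,LO)=44, d(LO,P)=23, d(LO,Y)=42
4. join P+Y (d=11) ⇒ PY; edges |P|=11/2, |Y|=11/2
  updated: d(HRS,PY)=203/6, d(I,PY)=79/2, d(LO,PY)=65/2
5. join HRS+LO (d=95/3) ⇒ HLORS; edges |HRS|=157/12, |LO|=37/3
  updated: d(HLORS,I)=197/5, d(HLORS,PY)=333/10
6. join HLORS+PY (d=333/10) ⇒ HLOPRSY; edges |HLORS|=49/60, |PY|=223/20
  updated: d(HLOPRSY,I)=276/7
7. join HLOPRSY+I (d=276/7) ⇒ HILOPRSY; edges |HLOPRSY|=429/140, |I|=138/7
final tree: (((((H:3/2,S:3/2):5/4,R:11/4):157/12,(L:7/2,O:7/2):37/3):49/60,(P:11/2,Y:11/2):223/20):429/140,I:138/7)
total length: 8942/105

(((((H:3/2,S:3/2):5/4,R:11/4):157/12,(L:7/2,O:7/2):37/3):49/60,(P:11/2,Y:11/2):223/20):429/140,I:138/7)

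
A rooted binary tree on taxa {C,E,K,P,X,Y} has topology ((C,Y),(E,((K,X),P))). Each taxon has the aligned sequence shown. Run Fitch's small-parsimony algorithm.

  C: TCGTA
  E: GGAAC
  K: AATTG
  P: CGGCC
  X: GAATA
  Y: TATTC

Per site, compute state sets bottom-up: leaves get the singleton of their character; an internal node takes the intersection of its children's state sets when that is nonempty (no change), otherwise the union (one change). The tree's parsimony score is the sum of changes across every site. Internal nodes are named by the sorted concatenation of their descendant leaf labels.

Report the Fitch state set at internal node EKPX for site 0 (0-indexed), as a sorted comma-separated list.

G

[col 0] CY: children C:{T}, Y:{T} ∩→ {T}; cost 0
[col 0] KX: children K:{A}, X:{G} ∪→ {A,G}; cost 1
[col 0] KPX: children KX:{A,G}, P:{C} ∪→ {A,C,G}; cost 1
[col 0] EKPX: children E:{G}, KPX:{A,C,G} ∩→ {G}; cost 0
[col 0] CEKPXY: children CY:{T}, EKPX:{G} ∪→ {G,T}; cost 1
[col 1] CY: children C:{C}, Y:{A} ∪→ {A,C}; cost 1
[col 1] KX: children K:{A}, X:{A} ∩→ {A}; cost 0
[col 1] KPX: children KX:{A}, P:{G} ∪→ {A,G}; cost 1
[col 1] EKPX: children E:{G}, KPX:{A,G} ∩→ {G}; cost 0
[col 1] CEKPXY: children CY:{A,C}, EKPX:{G} ∪→ {A,C,G}; cost 1
[col 2] CY: children C:{G}, Y:{T} ∪→ {G,T}; cost 1
[col 2] KX: children K:{T}, X:{A} ∪→ {A,T}; cost 1
[col 2] KPX: children KX:{A,T}, P:{G} ∪→ {A,G,T}; cost 1
[col 2] EKPX: children E:{A}, KPX:{A,G,T} ∩→ {A}; cost 0
[col 2] CEKPXY: children CY:{G,T}, EKPX:{A} ∪→ {A,G,T}; cost 1
[col 3] CY: children C:{T}, Y:{T} ∩→ {T}; cost 0
[col 3] KX: children K:{T}, X:{T} ∩→ {T}; cost 0
[col 3] KPX: children KX:{T}, P:{C} ∪→ {C,T}; cost 1
[col 3] EKPX: children E:{A}, KPX:{C,T} ∪→ {A,C,T}; cost 1
[col 3] CEKPXY: children CY:{T}, EKPX:{A,C,T} ∩→ {T}; cost 0
[col 4] CY: children C:{A}, Y:{C} ∪→ {A,C}; cost 1
[col 4] KX: children K:{G}, X:{A} ∪→ {A,G}; cost 1
[col 4] KPX: children KX:{A,G}, P:{C} ∪→ {A,C,G}; cost 1
[col 4] EKPX: children E:{C}, KPX:{A,C,G} ∩→ {C}; cost 0
[col 4] CEKPXY: children CY:{A,C}, EKPX:{C} ∩→ {C}; cost 0
per-site changes: [3, 3, 4, 2, 3]; total = 15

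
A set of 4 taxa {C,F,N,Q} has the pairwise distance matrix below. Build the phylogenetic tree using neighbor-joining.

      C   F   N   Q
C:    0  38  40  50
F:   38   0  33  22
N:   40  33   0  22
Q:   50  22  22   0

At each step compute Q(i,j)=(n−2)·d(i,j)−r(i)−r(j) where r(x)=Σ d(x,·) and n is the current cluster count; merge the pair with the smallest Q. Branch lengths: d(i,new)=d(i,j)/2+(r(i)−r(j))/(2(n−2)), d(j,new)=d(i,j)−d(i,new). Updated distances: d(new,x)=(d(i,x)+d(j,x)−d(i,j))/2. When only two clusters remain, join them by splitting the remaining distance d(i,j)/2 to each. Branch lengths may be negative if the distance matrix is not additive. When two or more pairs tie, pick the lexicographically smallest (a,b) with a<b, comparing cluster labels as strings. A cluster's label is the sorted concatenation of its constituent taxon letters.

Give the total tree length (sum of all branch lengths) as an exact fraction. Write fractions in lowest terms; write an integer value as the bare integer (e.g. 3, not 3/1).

265/4

1. join C+F (d=38, Q=-145) ⇒ CF; edges |C|=111/4, |F|=41/4
  updated: d(CF,N)=35/2, d(CF,Q)=17
2. join CF+N (d=35/2, Q=-113/2) ⇒ CFN; edges |CF|=25/4, |N|=45/4
  updated: d(CFN,Q)=43/4
3. join CFN+Q (d=43/4) ⇒ CFNQ; edges |CFN|=43/8, |Q|=43/8
final tree: (((C:111/4,F:41/4):25/4,N:45/4):43/8,Q:43/8)
total length: 265/4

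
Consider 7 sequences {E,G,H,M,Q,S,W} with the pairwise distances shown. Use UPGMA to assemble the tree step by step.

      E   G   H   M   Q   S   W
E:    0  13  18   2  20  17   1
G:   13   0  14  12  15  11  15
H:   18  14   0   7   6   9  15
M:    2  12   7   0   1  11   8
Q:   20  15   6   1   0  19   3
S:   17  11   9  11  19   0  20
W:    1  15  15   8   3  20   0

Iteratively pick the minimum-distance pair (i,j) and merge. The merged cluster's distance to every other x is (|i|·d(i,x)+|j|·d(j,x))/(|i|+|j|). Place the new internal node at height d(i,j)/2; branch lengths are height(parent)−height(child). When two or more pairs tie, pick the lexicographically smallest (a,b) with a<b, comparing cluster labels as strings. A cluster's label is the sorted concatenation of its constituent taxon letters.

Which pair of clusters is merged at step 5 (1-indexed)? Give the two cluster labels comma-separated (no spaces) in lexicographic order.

G,S

1. join E+W (d=1) ⇒ EW; edges |E|=1/2, |W|=1/2
  updated: d(EW,G)=14, d(EW,H)=33/2, d(EW,M)=5, d(EW,Q)=23/2, d(EW,S)=37/2
2. join M+Q (d=1) ⇒ MQ; edges |M|=1/2, |Q|=1/2
  updated: d(EW,MQ)=33/4, d(G,MQ)=27/2, d(H,MQ)=13/2, d(MQ,S)=15
3. join H+MQ (d=13/2) ⇒ HMQ; edges |H|=13/4, |MQ|=11/4
  updated: d(EW,HMQ)=11, d(G,HMQ)=41/3, d(HMQ,S)=13
4. join EW+HMQ (d=11) ⇒ EHMQW; edges |EW|=5, |HMQ|=9/4
  updated: d(EHMQW,G)=69/5, d(EHMQW,S)=76/5
5. join G+S (d=11) ⇒ GS; edges |G|=11/2, |S|=11/2
  updated: d(EHMQW,GS)=29/2
6. join EHMQW+GS (d=29/2) ⇒ EGHMQSW; edges |EHMQW|=7/4, |GS|=7/4
final tree: (((E:1/2,W:1/2):5,(H:13/4,(M:1/2,Q:1/2):11/4):9/4):7/4,(G:11/2,S:11/2):7/4)
total length: 119/4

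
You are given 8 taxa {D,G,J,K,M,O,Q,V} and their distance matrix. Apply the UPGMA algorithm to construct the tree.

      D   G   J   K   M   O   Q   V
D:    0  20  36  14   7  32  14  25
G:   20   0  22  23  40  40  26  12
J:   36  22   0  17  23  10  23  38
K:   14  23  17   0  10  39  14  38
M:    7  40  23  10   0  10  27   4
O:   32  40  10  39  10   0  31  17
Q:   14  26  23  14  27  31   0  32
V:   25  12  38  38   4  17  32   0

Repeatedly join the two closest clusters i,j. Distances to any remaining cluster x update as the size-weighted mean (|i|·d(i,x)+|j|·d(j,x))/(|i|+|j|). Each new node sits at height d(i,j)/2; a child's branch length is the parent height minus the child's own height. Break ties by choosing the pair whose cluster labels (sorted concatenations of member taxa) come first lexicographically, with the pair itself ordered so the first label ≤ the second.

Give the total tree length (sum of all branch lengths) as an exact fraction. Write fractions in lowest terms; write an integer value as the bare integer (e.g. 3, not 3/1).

1127/16

iteration 1: select M,V (d=4); attach at lengths (2, 2); label the merged cluster MV
  updated: d(D,MV)=16, d(G,MV)=26, d(J,MV)=61/2, d(K,MV)=24, d(MV,O)=27/2, d(MV,Q)=59/2
iteration 2: select J,O (d=10); attach at lengths (5, 5); label the merged cluster JO
  updated: d(D,JO)=34, d(G,JO)=31, d(JO,K)=28, d(JO,MV)=22, d(JO,Q)=27
iteration 3: select D,K (d=14); attach at lengths (7, 7); label the merged cluster DK
  updated: d(DK,G)=43/2, d(DK,JO)=31, d(DK,MV)=20, d(DK,Q)=14
iteration 4: select DK,Q (d=14); attach at lengths (0, 7); label the merged cluster DKQ
  updated: d(DKQ,G)=23, d(DKQ,JO)=89/3, d(DKQ,MV)=139/6
iteration 5: select JO,MV (d=22); attach at lengths (6, 9); label the merged cluster JMOV
  updated: d(DKQ,JMOV)=317/12, d(G,JMOV)=57/2
iteration 6: select DKQ,G (d=23); attach at lengths (9/2, 23/2); label the merged cluster DGKQ
  updated: d(DGKQ,JMOV)=431/16
iteration 7: select DGKQ,JMOV (d=431/16); attach at lengths (63/32, 79/32); label the merged cluster DGJKMOQV
final tree: ((((D:7,K:7):0,Q:7):9/2,G:23/2):63/32,((J:5,O:5):6,(M:2,V:2):9):79/32)
total length: 1127/16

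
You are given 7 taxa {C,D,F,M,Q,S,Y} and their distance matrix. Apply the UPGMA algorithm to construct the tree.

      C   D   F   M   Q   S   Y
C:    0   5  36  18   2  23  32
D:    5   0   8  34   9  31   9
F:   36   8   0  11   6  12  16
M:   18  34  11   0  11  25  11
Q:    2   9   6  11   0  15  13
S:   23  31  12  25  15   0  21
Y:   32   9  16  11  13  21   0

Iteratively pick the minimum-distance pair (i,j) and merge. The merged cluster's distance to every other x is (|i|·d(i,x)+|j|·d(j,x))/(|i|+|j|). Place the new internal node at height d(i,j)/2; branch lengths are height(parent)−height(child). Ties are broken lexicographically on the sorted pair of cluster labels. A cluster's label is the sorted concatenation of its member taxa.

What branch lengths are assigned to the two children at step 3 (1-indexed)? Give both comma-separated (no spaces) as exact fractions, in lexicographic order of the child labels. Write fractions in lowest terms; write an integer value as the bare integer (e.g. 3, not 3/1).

iteration 1: select C,Q (d=2); attach at lengths (1, 1); label the merged cluster CQ
  updated: d(CQ,D)=7, d(CQ,F)=21, d(CQ,M)=29/2, d(CQ,S)=19, d(CQ,Y)=45/2
iteration 2: select CQ,D (d=7); attach at lengths (5/2, 7/2); label the merged cluster CDQ
  updated: d(CDQ,F)=50/3, d(CDQ,M)=21, d(CDQ,S)=23, d(CDQ,Y)=18
iteration 3: select F,M (d=11); attach at lengths (11/2, 11/2); label the merged cluster FM
  updated: d(CDQ,FM)=113/6, d(FM,S)=37/2, d(FM,Y)=27/2
iteration 4: select FM,Y (d=27/2); attach at lengths (5/4, 27/4); label the merged cluster FMY
  updated: d(CDQ,FMY)=167/9, d(FMY,S)=58/3
iteration 5: select CDQ,FMY (d=167/9); attach at lengths (52/9, 91/36); label the merged cluster CDFMQY
  updated: d(CDFMQY,S)=127/6
iteration 6: select CDFMQY,S (d=127/6); attach at lengths (47/36, 127/12); label the merged cluster CDFMQSY
final tree: ((((C:1,Q:1):5/2,D:7/2):52/9,((F:11/2,M:11/2):5/4,Y:27/4):91/36):47/36,S:127/12)
total length: 1699/36

11/2,11/2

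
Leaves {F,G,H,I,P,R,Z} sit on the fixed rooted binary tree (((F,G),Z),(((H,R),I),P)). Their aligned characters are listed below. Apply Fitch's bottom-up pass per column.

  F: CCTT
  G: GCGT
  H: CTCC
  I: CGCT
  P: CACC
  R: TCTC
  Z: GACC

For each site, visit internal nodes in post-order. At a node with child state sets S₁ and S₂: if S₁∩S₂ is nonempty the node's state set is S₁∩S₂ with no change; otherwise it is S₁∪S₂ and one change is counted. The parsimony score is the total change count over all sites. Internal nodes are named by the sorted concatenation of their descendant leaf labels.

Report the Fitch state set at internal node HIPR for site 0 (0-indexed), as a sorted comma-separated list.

C

FG@0: {C} ∪ {G} = {C,G} (union, +1)
FGZ@0: {C,G} ∩ {G} = {G} (intersection, +0)
HR@0: {C} ∪ {T} = {C,T} (union, +1)
HIR@0: {C,T} ∩ {C} = {C} (intersection, +0)
HIPR@0: {C} ∩ {C} = {C} (intersection, +0)
FGHIPRZ@0: {G} ∪ {C} = {C,G} (union, +1)
FG@1: {C} ∩ {C} = {C} (intersection, +0)
FGZ@1: {C} ∪ {A} = {A,C} (union, +1)
HR@1: {T} ∪ {C} = {C,T} (union, +1)
HIR@1: {C,T} ∪ {G} = {C,G,T} (union, +1)
HIPR@1: {C,G,T} ∪ {A} = {A,C,G,T} (union, +1)
FGHIPRZ@1: {A,C} ∩ {A,C,G,T} = {A,C} (intersection, +0)
FG@2: {T} ∪ {G} = {G,T} (union, +1)
FGZ@2: {G,T} ∪ {C} = {C,G,T} (union, +1)
HR@2: {C} ∪ {T} = {C,T} (union, +1)
HIR@2: {C,T} ∩ {C} = {C} (intersection, +0)
HIPR@2: {C} ∩ {C} = {C} (intersection, +0)
FGHIPRZ@2: {C,G,T} ∩ {C} = {C} (intersection, +0)
FG@3: {T} ∩ {T} = {T} (intersection, +0)
FGZ@3: {T} ∪ {C} = {C,T} (union, +1)
HR@3: {C} ∩ {C} = {C} (intersection, +0)
HIR@3: {C} ∪ {T} = {C,T} (union, +1)
HIPR@3: {C,T} ∩ {C} = {C} (intersection, +0)
FGHIPRZ@3: {C,T} ∩ {C} = {C} (intersection, +0)
per-site changes: [3, 4, 3, 2]; total = 12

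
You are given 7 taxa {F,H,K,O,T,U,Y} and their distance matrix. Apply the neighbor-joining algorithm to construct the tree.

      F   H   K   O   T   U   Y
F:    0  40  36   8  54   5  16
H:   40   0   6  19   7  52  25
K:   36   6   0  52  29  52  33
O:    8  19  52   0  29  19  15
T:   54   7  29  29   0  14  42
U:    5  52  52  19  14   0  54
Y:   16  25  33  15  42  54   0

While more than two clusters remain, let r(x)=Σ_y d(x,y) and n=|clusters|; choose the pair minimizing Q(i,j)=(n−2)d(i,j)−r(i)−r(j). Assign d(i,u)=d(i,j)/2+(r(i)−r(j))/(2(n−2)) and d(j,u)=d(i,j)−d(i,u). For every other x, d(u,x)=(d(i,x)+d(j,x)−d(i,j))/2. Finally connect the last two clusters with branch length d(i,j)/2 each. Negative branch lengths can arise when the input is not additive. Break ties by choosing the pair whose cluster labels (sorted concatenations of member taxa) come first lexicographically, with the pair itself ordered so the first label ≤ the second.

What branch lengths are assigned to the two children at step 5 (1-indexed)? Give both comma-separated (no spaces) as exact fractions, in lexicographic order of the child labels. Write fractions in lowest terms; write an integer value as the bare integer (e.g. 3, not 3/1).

step 1: merge (F,U) at d=5, Q=-330; branch lengths F→-6/5, U→31/5; new cluster FU
  updated: d(FU,H)=87/2, d(FU,K)=83/2, d(FU,O)=11, d(FU,T)=63/2, d(FU,Y)=65/2
step 2: merge (FU,O) at d=11, Q=-242; branch lengths FU→39/4, O→5/4; new cluster FOU
  updated: d(FOU,H)=103/4, d(FOU,K)=165/4, d(FOU,T)=99/4, d(FOU,Y)=73/4
step 3: merge (FOU,Y) at d=73/4, Q=-347/2; branch lengths FOU→31/4, Y→21/2; new cluster FOUY
  updated: d(FOUY,H)=65/4, d(FOUY,K)=28, d(FOUY,T)=97/4
step 4: merge (FOUY,T) at d=97/4, Q=-321/4; branch lengths FOUY→227/16, T→161/16; new cluster FOTUY
  updated: d(FOTUY,H)=-1/2, d(FOTUY,K)=131/8
step 5: merge (FOTUY,H) at d=-1/2, Q=-175/8; branch lengths FOTUY→79/16, H→-87/16; new cluster FHOTUY
  updated: d(FHOTUY,K)=183/16
step 6: merge (FHOTUY,K) at d=183/16; branch lengths FHOTUY→183/32, K→183/32; new cluster FHKOTUY
final tree: ((((((F:-6/5,U:31/5):39/4,O:5/4):31/4,Y:21/2):227/16,T:161/16):79/16,H:-87/16):183/32,K:183/32)
total length: 1111/16

79/16,-87/16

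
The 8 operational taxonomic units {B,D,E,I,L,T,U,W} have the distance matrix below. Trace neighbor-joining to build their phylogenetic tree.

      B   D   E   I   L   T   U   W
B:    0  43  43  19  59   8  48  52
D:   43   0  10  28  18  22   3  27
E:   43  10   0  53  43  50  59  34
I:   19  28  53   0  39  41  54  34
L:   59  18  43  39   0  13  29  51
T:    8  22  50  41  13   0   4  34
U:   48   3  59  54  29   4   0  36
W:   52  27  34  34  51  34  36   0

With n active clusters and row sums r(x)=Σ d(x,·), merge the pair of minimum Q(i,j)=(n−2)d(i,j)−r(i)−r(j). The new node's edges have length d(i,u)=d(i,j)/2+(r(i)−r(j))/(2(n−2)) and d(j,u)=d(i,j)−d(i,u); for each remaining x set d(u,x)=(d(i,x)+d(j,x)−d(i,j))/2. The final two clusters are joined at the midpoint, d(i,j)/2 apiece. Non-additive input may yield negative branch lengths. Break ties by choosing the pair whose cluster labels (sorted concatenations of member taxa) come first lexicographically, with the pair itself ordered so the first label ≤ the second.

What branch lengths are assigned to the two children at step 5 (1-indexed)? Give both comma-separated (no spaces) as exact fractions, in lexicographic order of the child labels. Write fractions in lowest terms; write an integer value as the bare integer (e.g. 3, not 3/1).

1. join B+I (d=19, Q=-426) ⇒ BI; edges |B|=59/6, |I|=55/6
  updated: d(BI,D)=26, d(BI,E)=77/2, d(BI,L)=79/2, d(BI,T)=15, d(BI,U)=83/2, d(BI,W)=67/2
2. join D+E (d=10, Q=-581/2) ⇒ DE; edges |D|=-157/20, |E|=357/20
  updated: d(BI,DE)=109/4, d(DE,L)=51/2, d(DE,T)=31, d(DE,U)=26, d(DE,W)=51/2
3. join T+U (d=4, Q=-435/2) ⇒ TU; edges |T|=-47/16, |U|=111/16
  updated: d(BI,TU)=105/4, d(DE,TU)=53/2, d(L,TU)=19, d(TU,W)=33
4. join L+TU (d=19, Q=-731/4) ⇒ LTU; edges |L|=349/24, |TU|=107/24
  updated: d(BI,LTU)=187/8, d(DE,LTU)=33/2, d(LTU,W)=65/2
5. join BI+LTU (d=187/8, Q=-439/4) ⇒ BILTU; edges |BI|=117/8, |LTU|=35/4
  updated: d(BILTU,DE)=163/16, d(BILTU,W)=341/16
6. join BILTU+DE (d=163/16, Q=-57) ⇒ BDEILTU; edges |BILTU|=3, |DE|=115/16
  updated: d(BDEILTU,W)=293/16
7. join BDEILTU+W (d=293/16) ⇒ BDEILTUW; edges |BDEILTU|=293/32, |W|=293/32
final tree: ((((B:59/6,I:55/6):117/8,(L:349/24,(T:-47/16,U:111/16):107/24):35/4):3,(D:-157/20,E:357/20):115/16):293/32,W:293/32)
total length: 831/8

117/8,35/4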